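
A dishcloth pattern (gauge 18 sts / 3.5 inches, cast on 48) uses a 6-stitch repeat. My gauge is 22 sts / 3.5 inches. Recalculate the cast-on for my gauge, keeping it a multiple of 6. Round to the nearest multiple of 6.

CO 60 sts.

48 × 22 / 18 = 58.67.
Nearest multiple of 6: 60.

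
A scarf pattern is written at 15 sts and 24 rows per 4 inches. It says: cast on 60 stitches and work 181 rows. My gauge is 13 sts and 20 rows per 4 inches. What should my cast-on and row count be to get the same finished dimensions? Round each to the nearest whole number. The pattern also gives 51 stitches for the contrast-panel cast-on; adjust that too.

Cast on 52 stitches; work 151 rows; contrast-panel cast-on 44 stitches.

Stitches: 60 × 13/15 = 52.00 → 52.
Rows: 181 × 20/24 = 150.83 → 151.
contrast-panel cast-on: 51 × 13/15 = 44.20 → 44.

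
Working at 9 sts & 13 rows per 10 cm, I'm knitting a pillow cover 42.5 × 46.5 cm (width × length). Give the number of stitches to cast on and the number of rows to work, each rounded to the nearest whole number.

Stitch gauge = 9/10 = 0.9 sts/cm; 42.5 × 0.9 = 38.25 → 38 sts.
Row gauge = 13/10 = 1.3 rows/cm; 46.5 × 1.3 = 60.45 → 60 rows.

Cast on 38 stitches and work 60 rows.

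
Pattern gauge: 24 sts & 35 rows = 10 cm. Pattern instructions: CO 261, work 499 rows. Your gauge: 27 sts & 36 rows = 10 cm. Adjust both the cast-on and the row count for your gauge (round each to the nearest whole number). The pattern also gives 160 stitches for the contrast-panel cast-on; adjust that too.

Stitches: 261 × 27/24 = 293.62 → 294.
Rows: 499 × 36/35 = 513.26 → 513.
contrast-panel cast-on: 160 × 27/24 = 180.00 → 180.

Cast on 294 stitches; work 513 rows; contrast-panel cast-on 180 stitches.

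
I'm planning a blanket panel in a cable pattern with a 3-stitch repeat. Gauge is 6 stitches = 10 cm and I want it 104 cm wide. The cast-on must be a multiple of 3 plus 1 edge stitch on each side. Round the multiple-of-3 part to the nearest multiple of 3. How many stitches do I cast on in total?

6 / 10 = 0.6 sts per cm.
104 × 0.6 = 62.40 sts.
Less 2 edge sts → 60.40 for the repeat.
Nearest multiple of 3: 60.
Add back 2 edge sts → 62.

CO 62 sts.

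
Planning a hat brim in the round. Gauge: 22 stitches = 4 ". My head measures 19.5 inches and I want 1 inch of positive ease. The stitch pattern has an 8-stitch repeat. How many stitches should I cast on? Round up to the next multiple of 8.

Finished = 19.5 + 1 = 20.5 inches.
22 / 4 = 5.5 sts/in.
20.5 × 5.5 = 112.75 sts.
Next multiple of 8: 120.

Cast on 120 stitches.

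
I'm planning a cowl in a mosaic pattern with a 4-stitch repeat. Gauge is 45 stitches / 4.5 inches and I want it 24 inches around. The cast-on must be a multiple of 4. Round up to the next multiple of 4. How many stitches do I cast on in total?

45 / 4.5 = 10 sts per inch.
24 × 10 = 240.00 sts.
Next multiple of 4: 240.

240 stitches.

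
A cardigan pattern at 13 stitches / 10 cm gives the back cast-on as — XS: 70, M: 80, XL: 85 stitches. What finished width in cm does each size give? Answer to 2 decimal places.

XS 53.85 cm; M 61.54 cm; XL 65.38 cm.

13/10 = 1.3 sts per cm.
XS: 70 / 1.3 = 53.846 → 53.85 cm.
M: 80 / 1.3 = 61.538 → 61.54 cm.
XL: 85 / 1.3 = 65.385 → 65.38 cm.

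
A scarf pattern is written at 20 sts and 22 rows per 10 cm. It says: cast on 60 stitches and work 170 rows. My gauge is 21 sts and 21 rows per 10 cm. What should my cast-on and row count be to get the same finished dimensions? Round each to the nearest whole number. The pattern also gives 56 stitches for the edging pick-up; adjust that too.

Stitches: 60 × 21/20 = 63.00 → 63.
Rows: 170 × 21/22 = 162.27 → 162.
edging pick-up: 56 × 21/20 = 58.80 → 59.

Cast on 63 stitches; work 162 rows; edging pick-up 59 stitches.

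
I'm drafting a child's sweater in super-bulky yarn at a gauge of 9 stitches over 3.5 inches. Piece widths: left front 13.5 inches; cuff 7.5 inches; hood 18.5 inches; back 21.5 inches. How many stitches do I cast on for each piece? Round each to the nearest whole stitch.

left front 35; cuff 19; hood 48; back 55.

Rate = 9/3.5 = 2.571 sts per in.
left front: 13.5 × 2.571 = 34.71 → 35.
cuff: 7.5 × 2.571 = 19.29 → 19.
hood: 18.5 × 2.571 = 47.57 → 48.
back: 21.5 × 2.571 = 55.29 → 55.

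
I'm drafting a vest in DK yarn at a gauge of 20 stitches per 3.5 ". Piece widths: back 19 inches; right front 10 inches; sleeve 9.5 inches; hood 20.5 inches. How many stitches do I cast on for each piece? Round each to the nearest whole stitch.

Rate = 20/3.5 = 5.714 sts per in.
back: 19 × 5.714 = 108.57 → 109.
right front: 10 × 5.714 = 57.14 → 57.
sleeve: 9.5 × 5.714 = 54.29 → 54.
hood: 20.5 × 5.714 = 117.14 → 117.

back 109; right front 57; sleeve 54; hood 117.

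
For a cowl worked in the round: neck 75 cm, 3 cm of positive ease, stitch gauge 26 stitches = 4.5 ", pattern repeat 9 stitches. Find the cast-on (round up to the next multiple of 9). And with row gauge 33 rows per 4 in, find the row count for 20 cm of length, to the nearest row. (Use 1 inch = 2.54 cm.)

Finished = 75 + 3 = 78 cm.
78 cm × 1/2.54 = 30.71 inches.
26/4.5 = 5.778 sts per in; 30.71 × 5.778 = 177.43 sts.
Next multiple of 9 → 180.
20 cm = 7.87 inches; × 8.25 = 64.96 → 65 rows.

Cast on 180 stitches; work 65 rows.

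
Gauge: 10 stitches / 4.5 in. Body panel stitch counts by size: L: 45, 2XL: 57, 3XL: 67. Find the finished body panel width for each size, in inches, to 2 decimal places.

10/4.5 = 2.222 sts per in.
L: 45 / 2.222 = 20.250 → 20.25 in.
2XL: 57 / 2.222 = 25.650 → 25.65 in.
3XL: 67 / 2.222 = 30.150 → 30.15 in.

L 20.25 inches; 2XL 25.65 inches; 3XL 30.15 inches.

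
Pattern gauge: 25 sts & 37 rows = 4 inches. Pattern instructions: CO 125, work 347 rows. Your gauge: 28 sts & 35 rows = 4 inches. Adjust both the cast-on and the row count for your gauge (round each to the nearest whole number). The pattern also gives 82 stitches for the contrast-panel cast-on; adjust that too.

Stitches: 125 × 28/25 = 140.00 → 140.
Rows: 347 × 35/37 = 328.24 → 328.
contrast-panel cast-on: 82 × 28/25 = 91.84 → 92.

Cast on 140 stitches; work 328 rows; contrast-panel cast-on 92 stitches.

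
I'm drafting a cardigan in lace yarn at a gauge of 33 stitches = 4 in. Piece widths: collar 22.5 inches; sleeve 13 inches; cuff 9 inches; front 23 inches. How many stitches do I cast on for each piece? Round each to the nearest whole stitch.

collar 186; sleeve 107; cuff 74; front 190.

Rate = 33/4 = 8.25 sts per in.
collar: 22.5 × 8.25 = 185.62 → 186.
sleeve: 13 × 8.25 = 107.25 → 107.
cuff: 9 × 8.25 = 74.25 → 74.
front: 23 × 8.25 = 189.75 → 190.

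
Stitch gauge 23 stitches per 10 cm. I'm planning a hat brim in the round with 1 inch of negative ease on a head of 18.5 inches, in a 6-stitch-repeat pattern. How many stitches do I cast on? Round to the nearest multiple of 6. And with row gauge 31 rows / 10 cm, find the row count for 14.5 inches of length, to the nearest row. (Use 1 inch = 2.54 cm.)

Finished = 18.5 − 1 = 17.5 inches.
17.5 inches × 2.54 = 44.45 cm.
23/10 = 2.3 sts per cm; 44.45 × 2.3 = 102.23 sts.
Nearest multiple of 6 → 102.
14.5 inches = 36.83 cm; × 3.1 = 114.17 → 114 rows.

Cast on 102 stitches; work 114 rows.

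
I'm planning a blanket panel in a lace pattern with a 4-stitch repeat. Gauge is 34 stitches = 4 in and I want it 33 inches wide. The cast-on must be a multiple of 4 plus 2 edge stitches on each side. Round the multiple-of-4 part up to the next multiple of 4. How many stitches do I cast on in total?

34 / 4 = 8.5 sts per inch.
33 × 8.5 = 280.50 sts.
Less 4 edge sts → 276.50 for the repeat.
Next multiple of 4: 280.
Add back 4 edge sts → 284.

284 stitches.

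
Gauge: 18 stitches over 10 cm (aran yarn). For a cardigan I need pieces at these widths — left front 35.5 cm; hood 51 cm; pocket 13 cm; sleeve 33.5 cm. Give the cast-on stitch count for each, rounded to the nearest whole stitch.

left front 64; hood 92; pocket 23; sleeve 60.

Rate = 18/10 = 1.8 sts per cm.
left front: 35.5 × 1.8 = 63.90 → 64.
hood: 51 × 1.8 = 91.80 → 92.
pocket: 13 × 1.8 = 23.40 → 23.
sleeve: 33.5 × 1.8 = 60.30 → 60.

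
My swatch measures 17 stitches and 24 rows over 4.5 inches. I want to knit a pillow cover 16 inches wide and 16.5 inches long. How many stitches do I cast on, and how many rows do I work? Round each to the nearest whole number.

Cast on 60 stitches and work 88 rows.

Stitch gauge = 17/4.5 = 3.778 sts/in; 16 × 3.778 = 60.44 → 60 sts.
Row gauge = 24/4.5 = 5.333 rows/in; 16.5 × 5.333 = 88.00 → 88 rows.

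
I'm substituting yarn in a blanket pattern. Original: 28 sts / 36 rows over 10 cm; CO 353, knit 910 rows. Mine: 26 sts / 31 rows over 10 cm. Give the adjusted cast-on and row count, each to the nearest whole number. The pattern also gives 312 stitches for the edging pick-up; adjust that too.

Stitches: 353 × 26/28 = 327.79 → 328.
Rows: 910 × 31/36 = 783.61 → 784.
edging pick-up: 312 × 26/28 = 289.71 → 290.

Cast on 328 stitches; work 784 rows; edging pick-up 290 stitches.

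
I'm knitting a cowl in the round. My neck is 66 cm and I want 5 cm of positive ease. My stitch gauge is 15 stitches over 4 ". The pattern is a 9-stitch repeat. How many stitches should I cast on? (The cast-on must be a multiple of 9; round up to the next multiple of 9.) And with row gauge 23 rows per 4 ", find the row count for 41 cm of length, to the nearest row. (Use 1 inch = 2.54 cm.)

Finished = 66 + 5 = 71 cm.
71 cm × 1/2.54 = 27.95 inches.
15/4 = 3.75 sts per in; 27.95 × 3.75 = 104.82 sts.
Next multiple of 9 → 108.
41 cm = 16.14 inches; × 5.75 = 92.81 → 93 rows.

Cast on 108 stitches; work 93 rows.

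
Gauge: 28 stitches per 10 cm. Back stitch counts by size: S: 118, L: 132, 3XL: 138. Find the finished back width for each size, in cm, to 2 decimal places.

28/10 = 2.8 sts per cm.
S: 118 / 2.8 = 42.143 → 42.14 cm.
L: 132 / 2.8 = 47.143 → 47.14 cm.
3XL: 138 / 2.8 = 49.286 → 49.29 cm.

S 42.14 cm; L 47.14 cm; 3XL 49.29 cm.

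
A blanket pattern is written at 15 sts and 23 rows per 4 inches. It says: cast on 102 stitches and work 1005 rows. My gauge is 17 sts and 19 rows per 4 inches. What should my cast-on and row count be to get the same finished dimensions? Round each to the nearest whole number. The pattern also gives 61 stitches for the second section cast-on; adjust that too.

Stitches: 102 × 17/15 = 115.60 → 116.
Rows: 1005 × 19/23 = 830.22 → 830.
second section cast-on: 61 × 17/15 = 69.13 → 69.

Cast on 116 stitches; work 830 rows; second section cast-on 69 stitches.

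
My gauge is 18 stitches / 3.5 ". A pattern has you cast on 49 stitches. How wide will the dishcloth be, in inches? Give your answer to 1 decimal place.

9.5 inches.

18 stitches / 3.5 inch = 5.143 stitches per inch.
49 / 5.143 = 9.53 inches.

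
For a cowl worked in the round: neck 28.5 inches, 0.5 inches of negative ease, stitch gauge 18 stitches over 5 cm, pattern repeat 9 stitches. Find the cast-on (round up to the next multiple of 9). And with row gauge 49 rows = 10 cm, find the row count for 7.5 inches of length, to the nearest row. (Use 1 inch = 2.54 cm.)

Cast on 261 stitches; work 93 rows.

Finished = 28.5 − 0.5 = 28 inches.
28 inches × 2.54 = 71.12 cm.
18/5 = 3.6 sts per cm; 71.12 × 3.6 = 256.03 sts.
Next multiple of 9 → 261.
7.5 inches = 19.05 cm; × 4.9 = 93.34 → 93 rows.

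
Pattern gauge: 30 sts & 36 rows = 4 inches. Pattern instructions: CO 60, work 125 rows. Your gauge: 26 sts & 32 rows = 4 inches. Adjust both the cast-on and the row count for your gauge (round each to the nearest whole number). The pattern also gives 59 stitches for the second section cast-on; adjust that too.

Cast on 52 stitches; work 111 rows; second section cast-on 51 stitches.

Stitches: 60 × 26/30 = 52.00 → 52.
Rows: 125 × 32/36 = 111.11 → 111.
second section cast-on: 59 × 26/30 = 51.13 → 51.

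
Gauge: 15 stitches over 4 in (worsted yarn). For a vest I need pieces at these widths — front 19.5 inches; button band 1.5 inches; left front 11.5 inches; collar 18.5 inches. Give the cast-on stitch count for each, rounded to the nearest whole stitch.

Rate = 15/4 = 3.75 sts per in.
front: 19.5 × 3.75 = 73.12 → 73.
button band: 1.5 × 3.75 = 5.62 → 6.
left front: 11.5 × 3.75 = 43.12 → 43.
collar: 18.5 × 3.75 = 69.38 → 69.

front 73; button band 6; left front 43; collar 69.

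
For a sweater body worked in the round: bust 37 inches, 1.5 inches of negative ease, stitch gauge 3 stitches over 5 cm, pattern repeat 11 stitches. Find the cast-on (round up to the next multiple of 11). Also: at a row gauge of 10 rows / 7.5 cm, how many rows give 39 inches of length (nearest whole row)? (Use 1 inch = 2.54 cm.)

Cast on 55 stitches; work 132 rows.

Finished = 37 − 1.5 = 35.5 inches.
35.5 inches × 2.54 = 90.17 cm.
3/5 = 0.6 sts per cm; 90.17 × 0.6 = 54.10 sts.
Next multiple of 11 → 55.
39 inches = 99.06 cm; × 1.333 = 132.08 → 132 rows.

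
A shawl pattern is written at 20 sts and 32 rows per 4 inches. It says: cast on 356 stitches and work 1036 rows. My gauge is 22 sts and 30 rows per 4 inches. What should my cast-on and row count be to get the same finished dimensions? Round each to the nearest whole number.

Stitches: 356 × 22/20 = 391.60 → 392.
Rows: 1036 × 30/32 = 971.25 → 971.

Cast on 392 stitches; work 971 rows.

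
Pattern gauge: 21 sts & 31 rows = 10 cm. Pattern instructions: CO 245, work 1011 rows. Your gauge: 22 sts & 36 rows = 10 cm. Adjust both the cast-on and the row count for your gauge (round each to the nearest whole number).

Cast on 257 stitches; work 1174 rows.

Stitches: 245 × 22/21 = 256.67 → 257.
Rows: 1011 × 36/31 = 1174.06 → 1174.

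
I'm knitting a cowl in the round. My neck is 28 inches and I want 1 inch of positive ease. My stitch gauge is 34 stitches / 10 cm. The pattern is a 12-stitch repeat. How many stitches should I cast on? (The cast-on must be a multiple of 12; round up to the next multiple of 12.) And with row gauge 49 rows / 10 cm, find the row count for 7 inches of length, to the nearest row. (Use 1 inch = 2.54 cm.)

Finished = 28 + 1 = 29 inches.
29 inches × 2.54 = 73.66 cm.
34/10 = 3.4 sts per cm; 73.66 × 3.4 = 250.44 sts.
Next multiple of 12 → 252.
7 inches = 17.78 cm; × 4.9 = 87.12 → 87 rows.

Cast on 252 stitches; work 87 rows.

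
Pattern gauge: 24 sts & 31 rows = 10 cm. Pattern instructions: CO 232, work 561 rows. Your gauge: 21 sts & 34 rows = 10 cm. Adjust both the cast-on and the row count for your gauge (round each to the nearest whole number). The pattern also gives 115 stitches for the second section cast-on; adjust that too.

Stitches: 232 × 21/24 = 203.00 → 203.
Rows: 561 × 34/31 = 615.29 → 615.
second section cast-on: 115 × 21/24 = 100.62 → 101.

Cast on 203 stitches; work 615 rows; second section cast-on 101 stitches.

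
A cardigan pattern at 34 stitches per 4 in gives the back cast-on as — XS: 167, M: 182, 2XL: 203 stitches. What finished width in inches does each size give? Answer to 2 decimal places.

34/4 = 8.5 sts per in.
XS: 167 / 8.5 = 19.647 → 19.65 in.
M: 182 / 8.5 = 21.412 → 21.41 in.
2XL: 203 / 8.5 = 23.882 → 23.88 in.

XS 19.65 inches; M 21.41 inches; 2XL 23.88 inches.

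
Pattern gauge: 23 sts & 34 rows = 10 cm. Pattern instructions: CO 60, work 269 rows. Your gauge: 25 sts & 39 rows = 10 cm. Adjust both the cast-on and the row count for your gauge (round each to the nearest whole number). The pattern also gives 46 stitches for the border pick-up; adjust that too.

Stitches: 60 × 25/23 = 65.22 → 65.
Rows: 269 × 39/34 = 308.56 → 309.
border pick-up: 46 × 25/23 = 50.00 → 50.

Cast on 65 stitches; work 309 rows; border pick-up 50 stitches.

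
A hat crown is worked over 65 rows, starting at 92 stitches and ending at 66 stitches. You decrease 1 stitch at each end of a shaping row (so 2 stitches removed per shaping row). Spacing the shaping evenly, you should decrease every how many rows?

Stitches to remove: |66 − 92| = 26.
Shaping rows needed: 26 / 2 = 13.
65 rows / 13 = every 5 rows.

Decrease every 5th row.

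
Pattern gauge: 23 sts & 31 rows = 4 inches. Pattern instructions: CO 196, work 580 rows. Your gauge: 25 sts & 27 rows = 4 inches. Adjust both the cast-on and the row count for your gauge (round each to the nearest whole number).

Stitches: 196 × 25/23 = 213.04 → 213.
Rows: 580 × 27/31 = 505.16 → 505.

Cast on 213 stitches; work 505 rows.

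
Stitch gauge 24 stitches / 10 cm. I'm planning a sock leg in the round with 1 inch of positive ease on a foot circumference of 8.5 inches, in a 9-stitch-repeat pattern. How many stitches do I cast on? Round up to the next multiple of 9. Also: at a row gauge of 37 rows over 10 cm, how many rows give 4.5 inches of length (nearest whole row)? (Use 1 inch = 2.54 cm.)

Cast on 63 stitches; work 42 rows.

Finished = 8.5 + 1 = 9.5 inches.
9.5 inches × 2.54 = 24.13 cm.
24/10 = 2.4 sts per cm; 24.13 × 2.4 = 57.91 sts.
Next multiple of 9 → 63.
4.5 inches = 11.43 cm; × 3.7 = 42.29 → 42 rows.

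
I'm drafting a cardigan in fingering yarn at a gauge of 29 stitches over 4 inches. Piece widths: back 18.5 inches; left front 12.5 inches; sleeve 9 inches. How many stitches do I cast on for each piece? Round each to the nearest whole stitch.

Rate = 29/4 = 7.25 sts per in.
back: 18.5 × 7.25 = 134.12 → 134.
left front: 12.5 × 7.25 = 90.62 → 91.
sleeve: 9 × 7.25 = 65.25 → 65.

back 134; left front 91; sleeve 65.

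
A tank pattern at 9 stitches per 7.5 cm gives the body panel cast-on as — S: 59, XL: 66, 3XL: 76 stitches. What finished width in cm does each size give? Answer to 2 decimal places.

9/7.5 = 1.2 sts per cm.
S: 59 / 1.2 = 49.167 → 49.17 cm.
XL: 66 / 1.2 = 55.000 → 55.00 cm.
3XL: 76 / 1.2 = 63.333 → 63.33 cm.

S 49.17 cm; XL 55.00 cm; 3XL 63.33 cm.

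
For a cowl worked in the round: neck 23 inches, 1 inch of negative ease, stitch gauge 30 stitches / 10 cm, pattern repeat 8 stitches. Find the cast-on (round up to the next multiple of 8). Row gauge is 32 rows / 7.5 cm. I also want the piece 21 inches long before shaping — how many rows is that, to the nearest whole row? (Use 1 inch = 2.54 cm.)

Finished = 23 − 1 = 22 inches.
22 inches × 2.54 = 55.88 cm.
30/10 = 3 sts per cm; 55.88 × 3 = 167.64 sts.
Next multiple of 8 → 168.
21 inches = 53.34 cm; × 4.267 = 227.58 → 228 rows.

Cast on 168 stitches; work 228 rows.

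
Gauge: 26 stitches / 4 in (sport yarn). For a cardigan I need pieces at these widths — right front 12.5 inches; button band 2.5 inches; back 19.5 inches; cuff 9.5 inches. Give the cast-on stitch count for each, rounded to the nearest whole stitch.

Rate = 26/4 = 6.5 sts per in.
right front: 12.5 × 6.5 = 81.25 → 81.
button band: 2.5 × 6.5 = 16.25 → 16.
back: 19.5 × 6.5 = 126.75 → 127.
cuff: 9.5 × 6.5 = 61.75 → 62.

right front 81; button band 16; back 127; cuff 62.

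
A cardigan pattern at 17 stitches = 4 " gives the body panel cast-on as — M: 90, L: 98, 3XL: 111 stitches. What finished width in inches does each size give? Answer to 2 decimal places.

M 21.18 inches; L 23.06 inches; 3XL 26.12 inches.

17/4 = 4.25 sts per in.
M: 90 / 4.25 = 21.176 → 21.18 in.
L: 98 / 4.25 = 23.059 → 23.06 in.
3XL: 111 / 4.25 = 26.118 → 26.12 in.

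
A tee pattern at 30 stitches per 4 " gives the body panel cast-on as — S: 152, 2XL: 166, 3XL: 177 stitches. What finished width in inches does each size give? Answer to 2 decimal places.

S 20.27 inches; 2XL 22.13 inches; 3XL 23.60 inches.

30/4 = 7.5 sts per in.
S: 152 / 7.5 = 20.267 → 20.27 in.
2XL: 166 / 7.5 = 22.133 → 22.13 in.
3XL: 177 / 7.5 = 23.600 → 23.60 in.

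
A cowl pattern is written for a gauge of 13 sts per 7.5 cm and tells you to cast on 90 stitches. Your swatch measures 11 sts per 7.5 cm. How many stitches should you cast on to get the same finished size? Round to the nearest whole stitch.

76 stitches.

Scale factor = 11 / 13 = 0.846.
90 × 11 / 13 = 76.15 sts.
→ 76 sts.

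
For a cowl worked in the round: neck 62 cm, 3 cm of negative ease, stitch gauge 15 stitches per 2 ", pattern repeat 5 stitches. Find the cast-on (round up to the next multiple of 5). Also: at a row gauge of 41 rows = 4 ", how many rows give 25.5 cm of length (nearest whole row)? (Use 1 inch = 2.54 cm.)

Finished = 62 − 3 = 59 cm.
59 cm × 1/2.54 = 23.23 inches.
15/2 = 7.5 sts per in; 23.23 × 7.5 = 174.21 sts.
Next multiple of 5 → 175.
25.5 cm = 10.04 inches; × 10.25 = 102.90 → 103 rows.

Cast on 175 stitches; work 103 rows.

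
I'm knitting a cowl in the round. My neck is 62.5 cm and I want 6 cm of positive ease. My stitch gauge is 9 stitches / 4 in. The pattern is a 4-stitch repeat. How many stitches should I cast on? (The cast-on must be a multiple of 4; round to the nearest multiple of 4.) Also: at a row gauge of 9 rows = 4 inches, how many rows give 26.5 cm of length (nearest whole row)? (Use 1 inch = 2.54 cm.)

Cast on 60 stitches; work 23 rows.

Finished = 62.5 + 6 = 68.5 cm.
68.5 cm × 1/2.54 = 26.97 inches.
9/4 = 2.25 sts per in; 26.97 × 2.25 = 60.68 sts.
Nearest multiple of 4 → 60.
26.5 cm = 10.43 inches; × 2.25 = 23.47 → 23 rows.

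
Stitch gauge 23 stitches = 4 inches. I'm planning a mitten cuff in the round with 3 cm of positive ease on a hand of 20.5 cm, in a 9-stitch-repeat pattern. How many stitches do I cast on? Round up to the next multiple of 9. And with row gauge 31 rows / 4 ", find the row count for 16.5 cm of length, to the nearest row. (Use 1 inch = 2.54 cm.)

Cast on 54 stitches; work 50 rows.

Finished = 20.5 + 3 = 23.5 cm.
23.5 cm × 1/2.54 = 9.25 inches.
23/4 = 5.75 sts per in; 9.25 × 5.75 = 53.20 sts.
Next multiple of 9 → 54.
16.5 cm = 6.50 inches; × 7.75 = 50.34 → 50 rows.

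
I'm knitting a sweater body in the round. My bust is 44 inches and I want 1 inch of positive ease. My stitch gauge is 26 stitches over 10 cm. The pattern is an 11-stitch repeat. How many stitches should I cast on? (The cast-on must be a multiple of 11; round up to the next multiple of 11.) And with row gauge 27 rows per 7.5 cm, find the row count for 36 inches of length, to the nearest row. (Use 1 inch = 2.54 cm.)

Cast on 308 stitches; work 329 rows.

Finished = 44 + 1 = 45 inches.
45 inches × 2.54 = 114.30 cm.
26/10 = 2.6 sts per cm; 114.30 × 2.6 = 297.18 sts.
Next multiple of 11 → 308.
36 inches = 91.44 cm; × 3.6 = 329.18 → 329 rows.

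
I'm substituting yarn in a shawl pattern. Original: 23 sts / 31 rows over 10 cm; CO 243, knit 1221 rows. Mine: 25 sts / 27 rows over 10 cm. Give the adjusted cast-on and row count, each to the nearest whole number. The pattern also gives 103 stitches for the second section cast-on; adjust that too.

Cast on 264 stitches; work 1063 rows; second section cast-on 112 stitches.

Stitches: 243 × 25/23 = 264.13 → 264.
Rows: 1221 × 27/31 = 1063.45 → 1063.
second section cast-on: 103 × 25/23 = 111.96 → 112.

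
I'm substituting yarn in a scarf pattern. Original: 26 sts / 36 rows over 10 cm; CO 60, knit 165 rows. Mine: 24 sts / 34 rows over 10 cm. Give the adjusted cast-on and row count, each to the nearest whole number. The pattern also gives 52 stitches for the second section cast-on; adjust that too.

Stitches: 60 × 24/26 = 55.38 → 55.
Rows: 165 × 34/36 = 155.83 → 156.
second section cast-on: 52 × 24/26 = 48.00 → 48.

Cast on 55 stitches; work 156 rows; second section cast-on 48 stitches.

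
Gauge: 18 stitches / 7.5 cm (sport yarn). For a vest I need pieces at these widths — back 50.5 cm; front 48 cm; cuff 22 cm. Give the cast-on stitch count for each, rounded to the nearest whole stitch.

Rate = 18/7.5 = 2.4 sts per cm.
back: 50.5 × 2.4 = 121.20 → 121.
front: 48 × 2.4 = 115.20 → 115.
cuff: 22 × 2.4 = 52.80 → 53.

back 121; front 115; cuff 53.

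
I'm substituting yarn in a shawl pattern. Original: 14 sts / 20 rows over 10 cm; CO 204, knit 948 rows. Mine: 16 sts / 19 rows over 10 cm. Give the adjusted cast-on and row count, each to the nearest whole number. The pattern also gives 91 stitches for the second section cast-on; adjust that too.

Stitches: 204 × 16/14 = 233.14 → 233.
Rows: 948 × 19/20 = 900.60 → 901.
second section cast-on: 91 × 16/14 = 104.00 → 104.

Cast on 233 stitches; work 901 rows; second section cast-on 104 stitches.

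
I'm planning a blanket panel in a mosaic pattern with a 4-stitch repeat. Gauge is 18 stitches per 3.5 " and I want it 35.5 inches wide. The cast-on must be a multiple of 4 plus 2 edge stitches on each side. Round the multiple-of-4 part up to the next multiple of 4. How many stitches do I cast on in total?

18 / 3.5 = 5.143 sts per inch.
35.5 × 5.143 = 182.57 sts.
Less 4 edge sts → 178.57 for the repeat.
Next multiple of 4: 180.
Add back 4 edge sts → 184.

CO 184 sts.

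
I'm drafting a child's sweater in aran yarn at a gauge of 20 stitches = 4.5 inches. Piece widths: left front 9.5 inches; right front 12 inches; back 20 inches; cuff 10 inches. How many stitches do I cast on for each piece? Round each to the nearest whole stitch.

Rate = 20/4.5 = 4.444 sts per in.
left front: 9.5 × 4.444 = 42.22 → 42.
right front: 12 × 4.444 = 53.33 → 53.
back: 20 × 4.444 = 88.89 → 89.
cuff: 10 × 4.444 = 44.44 → 44.

left front 42; right front 53; back 89; cuff 44.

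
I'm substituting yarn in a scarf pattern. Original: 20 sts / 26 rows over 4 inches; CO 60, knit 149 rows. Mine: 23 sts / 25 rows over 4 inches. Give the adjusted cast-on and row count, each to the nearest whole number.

Stitches: 60 × 23/20 = 69.00 → 69.
Rows: 149 × 25/26 = 143.27 → 143.

Cast on 69 stitches; work 143 rows.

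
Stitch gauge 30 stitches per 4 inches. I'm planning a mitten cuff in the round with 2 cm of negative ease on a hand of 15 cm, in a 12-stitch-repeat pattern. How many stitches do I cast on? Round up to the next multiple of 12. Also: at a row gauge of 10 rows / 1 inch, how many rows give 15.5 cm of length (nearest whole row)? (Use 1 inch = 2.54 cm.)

Finished = 15 − 2 = 13 cm.
13 cm × 1/2.54 = 5.12 inches.
30/4 = 7.5 sts per in; 5.12 × 7.5 = 38.39 sts.
Next multiple of 12 → 48.
15.5 cm = 6.10 inches; × 10 = 61.02 → 61 rows.

Cast on 48 stitches; work 61 rows.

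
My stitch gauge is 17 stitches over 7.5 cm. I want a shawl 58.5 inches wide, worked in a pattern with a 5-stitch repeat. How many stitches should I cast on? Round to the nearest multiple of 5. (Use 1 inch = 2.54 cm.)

335 stitches.

58.5 in = 58.5 × 2.54 = 148.59 cm.
17 / 7.5 = 2.267 sts/cm.
148.59 × 2.267 = 336.80 sts.
→ 335.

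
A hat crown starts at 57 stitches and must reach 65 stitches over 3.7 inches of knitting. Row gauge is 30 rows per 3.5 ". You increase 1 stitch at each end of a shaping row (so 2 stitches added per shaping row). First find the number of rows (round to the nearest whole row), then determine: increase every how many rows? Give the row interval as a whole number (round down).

Rows = 3.7 × 8.571 = 31.7 → 32 rows.
Stitches to add: 8 → 4 shaping rows (at 2 st each).
32 / 4 = 8.00 → every 8 rows.

Increase every 8th row.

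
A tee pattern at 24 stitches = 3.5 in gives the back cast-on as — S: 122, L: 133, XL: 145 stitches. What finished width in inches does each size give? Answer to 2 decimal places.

S 17.79 inches; L 19.40 inches; XL 21.15 inches.

24/3.5 = 6.857 sts per in.
S: 122 / 6.857 = 17.792 → 17.79 in.
L: 133 / 6.857 = 19.396 → 19.40 in.
XL: 145 / 6.857 = 21.146 → 21.15 in.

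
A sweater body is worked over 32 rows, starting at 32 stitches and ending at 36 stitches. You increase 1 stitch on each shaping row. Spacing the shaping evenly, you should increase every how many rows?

Increase every 8th row.

Stitches to add: |36 − 32| = 4.
Shaping rows needed: 4 / 1 = 4.
32 rows / 4 = every 8 rows.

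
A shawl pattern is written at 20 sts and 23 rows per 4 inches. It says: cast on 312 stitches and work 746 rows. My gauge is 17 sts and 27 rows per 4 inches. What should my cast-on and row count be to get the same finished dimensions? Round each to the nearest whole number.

Stitches: 312 × 17/20 = 265.20 → 265.
Rows: 746 × 27/23 = 875.74 → 876.

Cast on 265 stitches; work 876 rows.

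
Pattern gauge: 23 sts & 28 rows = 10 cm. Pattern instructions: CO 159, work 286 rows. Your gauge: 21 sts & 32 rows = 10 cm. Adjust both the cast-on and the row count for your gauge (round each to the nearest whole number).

Cast on 145 stitches; work 327 rows.

Stitches: 159 × 21/23 = 145.17 → 145.
Rows: 286 × 32/28 = 326.86 → 327.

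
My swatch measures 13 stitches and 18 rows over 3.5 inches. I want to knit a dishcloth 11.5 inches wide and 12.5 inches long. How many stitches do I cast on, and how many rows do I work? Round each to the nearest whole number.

Cast on 43 stitches and work 64 rows.

Stitch gauge = 13/3.5 = 3.714 sts/in; 11.5 × 3.714 = 42.71 → 43 sts.
Row gauge = 18/3.5 = 5.143 rows/in; 12.5 × 5.143 = 64.29 → 64 rows.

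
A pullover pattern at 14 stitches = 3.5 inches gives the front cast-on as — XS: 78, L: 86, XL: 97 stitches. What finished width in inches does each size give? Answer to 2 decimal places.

XS 19.50 inches; L 21.50 inches; XL 24.25 inches.

14/3.5 = 4 sts per in.
XS: 78 / 4 = 19.500 → 19.50 in.
L: 86 / 4 = 21.500 → 21.50 in.
XL: 97 / 4 = 24.250 → 24.25 in.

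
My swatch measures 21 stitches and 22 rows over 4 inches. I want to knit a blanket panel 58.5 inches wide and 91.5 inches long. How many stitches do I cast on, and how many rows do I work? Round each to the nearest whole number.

Cast on 307 stitches and work 503 rows.

Stitch gauge = 21/4 = 5.25 sts/in; 58.5 × 5.25 = 307.12 → 307 sts.
Row gauge = 22/4 = 5.5 rows/in; 91.5 × 5.5 = 503.25 → 503 rows.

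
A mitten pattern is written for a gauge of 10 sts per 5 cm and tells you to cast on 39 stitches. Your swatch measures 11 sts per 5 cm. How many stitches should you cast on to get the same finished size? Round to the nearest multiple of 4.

CO 44 sts.

Scale factor = 11 / 10 = 1.100.
39 × 11 / 10 = 42.90 sts.
→ 44 sts.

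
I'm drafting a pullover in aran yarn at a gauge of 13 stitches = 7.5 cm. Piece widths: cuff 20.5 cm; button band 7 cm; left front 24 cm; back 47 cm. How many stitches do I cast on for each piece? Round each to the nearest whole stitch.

Rate = 13/7.5 = 1.733 sts per cm.
cuff: 20.5 × 1.733 = 35.53 → 36.
button band: 7 × 1.733 = 12.13 → 12.
left front: 24 × 1.733 = 41.60 → 42.
back: 47 × 1.733 = 81.47 → 81.

cuff 36; button band 12; left front 42; back 81.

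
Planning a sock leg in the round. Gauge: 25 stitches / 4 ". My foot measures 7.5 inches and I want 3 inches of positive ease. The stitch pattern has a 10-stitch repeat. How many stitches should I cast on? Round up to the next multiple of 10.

Finished = 7.5 + 3 = 10.5 inches.
25 / 4 = 6.25 sts/in.
10.5 × 6.25 = 65.62 sts.
Next multiple of 10: 70.

Cast on 70 stitches.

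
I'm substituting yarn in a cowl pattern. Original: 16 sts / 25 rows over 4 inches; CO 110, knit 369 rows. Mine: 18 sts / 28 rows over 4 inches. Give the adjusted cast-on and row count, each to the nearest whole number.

Stitches: 110 × 18/16 = 123.75 → 124.
Rows: 369 × 28/25 = 413.28 → 413.

Cast on 124 stitches; work 413 rows.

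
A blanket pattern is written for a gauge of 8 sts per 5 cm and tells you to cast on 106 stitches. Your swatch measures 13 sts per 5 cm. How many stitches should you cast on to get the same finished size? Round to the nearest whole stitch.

Scale factor = 13 / 8 = 1.625.
106 × 13 / 8 = 172.25 sts.
→ 172 sts.

Cast on 172 stitches.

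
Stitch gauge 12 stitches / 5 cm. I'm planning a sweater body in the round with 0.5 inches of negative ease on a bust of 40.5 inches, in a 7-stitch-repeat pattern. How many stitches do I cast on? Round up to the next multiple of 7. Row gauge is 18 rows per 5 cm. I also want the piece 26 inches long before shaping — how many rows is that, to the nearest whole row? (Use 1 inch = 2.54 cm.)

Cast on 245 stitches; work 238 rows.

Finished = 40.5 − 0.5 = 40 inches.
40 inches × 2.54 = 101.60 cm.
12/5 = 2.4 sts per cm; 101.60 × 2.4 = 243.84 sts.
Next multiple of 7 → 245.
26 inches = 66.04 cm; × 3.6 = 237.74 → 238 rows.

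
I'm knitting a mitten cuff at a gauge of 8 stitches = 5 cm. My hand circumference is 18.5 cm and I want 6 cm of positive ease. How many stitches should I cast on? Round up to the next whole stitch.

Cast on 40 stitches.

Finished = 18.5 + 6 = 24.5 cm.
8 / 5 = 1.6 sts per cm.
24.50 × 1.6 = 39.20 sts.
→ 40 sts.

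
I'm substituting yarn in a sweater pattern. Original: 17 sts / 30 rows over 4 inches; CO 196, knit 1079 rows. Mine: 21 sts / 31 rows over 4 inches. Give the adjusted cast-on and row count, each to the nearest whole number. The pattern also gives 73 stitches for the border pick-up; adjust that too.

Stitches: 196 × 21/17 = 242.12 → 242.
Rows: 1079 × 31/30 = 1114.97 → 1115.
border pick-up: 73 × 21/17 = 90.18 → 90.

Cast on 242 stitches; work 1115 rows; border pick-up 90 stitches.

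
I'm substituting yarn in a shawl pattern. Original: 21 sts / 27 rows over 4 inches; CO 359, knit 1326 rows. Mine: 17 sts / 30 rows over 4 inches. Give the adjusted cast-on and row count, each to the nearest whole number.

Stitches: 359 × 17/21 = 290.62 → 291.
Rows: 1326 × 30/27 = 1473.33 → 1473.

Cast on 291 stitches; work 1473 rows.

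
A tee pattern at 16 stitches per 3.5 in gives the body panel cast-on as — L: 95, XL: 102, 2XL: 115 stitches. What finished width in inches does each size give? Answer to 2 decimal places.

L 20.78 inches; XL 22.31 inches; 2XL 25.16 inches.

16/3.5 = 4.571 sts per in.
L: 95 / 4.571 = 20.781 → 20.78 in.
XL: 102 / 4.571 = 22.312 → 22.31 in.
2XL: 115 / 4.571 = 25.156 → 25.16 in.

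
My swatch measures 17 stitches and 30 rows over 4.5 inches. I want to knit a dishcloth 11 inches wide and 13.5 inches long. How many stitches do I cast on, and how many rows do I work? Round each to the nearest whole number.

Cast on 42 stitches and work 90 rows.

Stitch gauge = 17/4.5 = 3.778 sts/in; 11 × 3.778 = 41.56 → 42 sts.
Row gauge = 30/4.5 = 6.667 rows/in; 13.5 × 6.667 = 90.00 → 90 rows.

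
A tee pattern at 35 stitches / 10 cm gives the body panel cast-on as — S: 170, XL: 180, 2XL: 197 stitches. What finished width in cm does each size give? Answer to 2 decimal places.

35/10 = 3.5 sts per cm.
S: 170 / 3.5 = 48.571 → 48.57 cm.
XL: 180 / 3.5 = 51.429 → 51.43 cm.
2XL: 197 / 3.5 = 56.286 → 56.29 cm.

S 48.57 cm; XL 51.43 cm; 2XL 56.29 cm.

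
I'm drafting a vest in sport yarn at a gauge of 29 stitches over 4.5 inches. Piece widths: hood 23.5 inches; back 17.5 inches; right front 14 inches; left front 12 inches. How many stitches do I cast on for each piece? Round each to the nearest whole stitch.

Rate = 29/4.5 = 6.444 sts per in.
hood: 23.5 × 6.444 = 151.44 → 151.
back: 17.5 × 6.444 = 112.78 → 113.
right front: 14 × 6.444 = 90.22 → 90.
left front: 12 × 6.444 = 77.33 → 77.

hood 151; back 113; right front 90; left front 77.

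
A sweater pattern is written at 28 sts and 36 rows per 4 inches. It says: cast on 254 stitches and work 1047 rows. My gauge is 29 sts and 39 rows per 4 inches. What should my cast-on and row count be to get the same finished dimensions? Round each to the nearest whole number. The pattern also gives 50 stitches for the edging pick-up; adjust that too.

Cast on 263 stitches; work 1134 rows; edging pick-up 52 stitches.

Stitches: 254 × 29/28 = 263.07 → 263.
Rows: 1047 × 39/36 = 1134.25 → 1134.
edging pick-up: 50 × 29/28 = 51.79 → 52.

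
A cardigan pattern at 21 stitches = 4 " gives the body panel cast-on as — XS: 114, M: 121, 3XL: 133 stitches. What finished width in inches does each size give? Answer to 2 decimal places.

XS 21.71 inches; M 23.05 inches; 3XL 25.33 inches.

21/4 = 5.25 sts per in.
XS: 114 / 5.25 = 21.714 → 21.71 in.
M: 121 / 5.25 = 23.048 → 23.05 in.
3XL: 133 / 5.25 = 25.333 → 25.33 in.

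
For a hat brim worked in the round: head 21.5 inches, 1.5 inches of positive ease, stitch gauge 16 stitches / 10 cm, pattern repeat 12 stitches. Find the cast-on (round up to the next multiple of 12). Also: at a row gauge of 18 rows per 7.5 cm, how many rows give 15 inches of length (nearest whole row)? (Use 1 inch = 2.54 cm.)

Finished = 21.5 + 1.5 = 23 inches.
23 inches × 2.54 = 58.42 cm.
16/10 = 1.6 sts per cm; 58.42 × 1.6 = 93.47 sts.
Next multiple of 12 → 96.
15 inches = 38.10 cm; × 2.4 = 91.44 → 91 rows.

Cast on 96 stitches; work 91 rows.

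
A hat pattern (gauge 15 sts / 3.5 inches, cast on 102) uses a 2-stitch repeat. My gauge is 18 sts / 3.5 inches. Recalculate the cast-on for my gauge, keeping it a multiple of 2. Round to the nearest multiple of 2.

102 × 18 / 15 = 122.40.
Nearest multiple of 2: 122.

122 stitches.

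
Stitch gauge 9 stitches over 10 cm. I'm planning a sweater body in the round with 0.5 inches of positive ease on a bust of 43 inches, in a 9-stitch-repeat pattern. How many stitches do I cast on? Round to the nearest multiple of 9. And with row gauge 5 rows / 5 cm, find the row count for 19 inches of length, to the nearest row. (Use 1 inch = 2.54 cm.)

Finished = 43 + 0.5 = 43.5 inches.
43.5 inches × 2.54 = 110.49 cm.
9/10 = 0.9 sts per cm; 110.49 × 0.9 = 99.44 sts.
Nearest multiple of 9 → 99.
19 inches = 48.26 cm; × 1 = 48.26 → 48 rows.

Cast on 99 stitches; work 48 rows.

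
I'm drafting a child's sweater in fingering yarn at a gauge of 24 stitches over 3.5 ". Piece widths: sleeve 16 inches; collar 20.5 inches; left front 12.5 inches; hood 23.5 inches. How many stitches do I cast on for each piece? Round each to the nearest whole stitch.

Rate = 24/3.5 = 6.857 sts per in.
sleeve: 16 × 6.857 = 109.71 → 110.
collar: 20.5 × 6.857 = 140.57 → 141.
left front: 12.5 × 6.857 = 85.71 → 86.
hood: 23.5 × 6.857 = 161.14 → 161.

sleeve 110; collar 141; left front 86; hood 161.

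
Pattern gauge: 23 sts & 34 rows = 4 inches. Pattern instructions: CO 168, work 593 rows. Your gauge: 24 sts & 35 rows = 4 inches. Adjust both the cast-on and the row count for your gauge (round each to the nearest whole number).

Stitches: 168 × 24/23 = 175.30 → 175.
Rows: 593 × 35/34 = 610.44 → 610.

Cast on 175 stitches; work 610 rows.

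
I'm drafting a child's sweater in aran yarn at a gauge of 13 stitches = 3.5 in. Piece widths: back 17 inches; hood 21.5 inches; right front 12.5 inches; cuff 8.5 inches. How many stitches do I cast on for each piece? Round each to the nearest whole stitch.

back 63; hood 80; right front 46; cuff 32.

Rate = 13/3.5 = 3.714 sts per in.
back: 17 × 3.714 = 63.14 → 63.
hood: 21.5 × 3.714 = 79.86 → 80.
right front: 12.5 × 3.714 = 46.43 → 46.
cuff: 8.5 × 3.714 = 31.57 → 32.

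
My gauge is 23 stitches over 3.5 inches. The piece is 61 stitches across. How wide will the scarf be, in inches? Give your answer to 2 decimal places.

9.28 inches.

23 stitches / 3.5 inch = 6.571 stitches per inch.
61 / 6.571 = 9.283 inches.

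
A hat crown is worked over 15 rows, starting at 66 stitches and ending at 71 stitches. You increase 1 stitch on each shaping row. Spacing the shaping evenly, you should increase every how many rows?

Increase every 3rd row.

Stitches to add: |71 − 66| = 5.
Shaping rows needed: 5 / 1 = 5.
15 rows / 5 = every 3 rows.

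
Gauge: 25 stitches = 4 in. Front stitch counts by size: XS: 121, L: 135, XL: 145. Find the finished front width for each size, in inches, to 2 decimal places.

XS 19.36 inches; L 21.60 inches; XL 23.20 inches.

25/4 = 6.25 sts per in.
XS: 121 / 6.25 = 19.360 → 19.36 in.
L: 135 / 6.25 = 21.600 → 21.60 in.
XL: 145 / 6.25 = 23.200 → 23.20 in.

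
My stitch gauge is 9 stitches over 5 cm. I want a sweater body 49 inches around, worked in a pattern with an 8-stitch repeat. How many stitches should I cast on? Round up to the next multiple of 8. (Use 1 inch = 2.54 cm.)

49 in = 49 × 2.54 = 124.46 cm.
9 / 5 = 1.8 sts/cm.
124.46 × 1.8 = 224.03 sts.
→ 232.

CO 232 sts.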